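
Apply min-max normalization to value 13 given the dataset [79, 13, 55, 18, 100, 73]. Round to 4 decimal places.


Min = 13, Max = 100
Range = 100 - 13 = 87
Scaled = (x - min) / (max - min)
= (13 - 13) / 87
= 0 / 87
= 0.0000

0.0000


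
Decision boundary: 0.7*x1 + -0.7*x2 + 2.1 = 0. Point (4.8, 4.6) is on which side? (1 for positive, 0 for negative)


Compute 0.7 * 4.8 + -0.7 * 4.6 + 2.1
= 3.36 + -3.22 + 2.1
= 2.24
Since 2.24 >= 0, the point is on the positive side.

1


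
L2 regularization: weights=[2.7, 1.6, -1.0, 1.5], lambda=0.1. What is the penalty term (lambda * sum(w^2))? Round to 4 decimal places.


Squaring each weight:
2.7^2 = 7.29
1.6^2 = 2.56
(-1.0)^2 = 1.0
1.5^2 = 2.25
Sum of squares = 13.1
Penalty = 0.1 * 13.1 = 1.3100

1.3100


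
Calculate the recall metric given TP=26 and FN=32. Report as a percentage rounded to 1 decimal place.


Recall = TP / (TP + FN) * 100
= 26 / (26 + 32)
= 26 / 58
= 0.4483
= 44.8%

44.8


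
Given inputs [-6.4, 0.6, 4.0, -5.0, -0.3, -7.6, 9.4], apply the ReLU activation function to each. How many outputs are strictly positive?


ReLU(x) = max(0, x) for each element:
ReLU(-6.4) = 0
ReLU(0.6) = 0.6
ReLU(4.0) = 4.0
ReLU(-5.0) = 0
ReLU(-0.3) = 0
ReLU(-7.6) = 0
ReLU(9.4) = 9.4
Active neurons (>0): 3

3


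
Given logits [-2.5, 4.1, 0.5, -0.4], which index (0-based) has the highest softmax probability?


Softmax is a monotonic transformation, so it preserves the argmax.
We need to find the index of the maximum logit.
Index 0: -2.5
Index 1: 4.1
Index 2: 0.5
Index 3: -0.4
Maximum logit = 4.1 at index 1

1


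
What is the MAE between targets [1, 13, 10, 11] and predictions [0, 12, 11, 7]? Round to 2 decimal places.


Absolute errors: [1, 1, 1, 4]
Sum of absolute errors = 7
MAE = 7 / 4 = 1.75

1.75


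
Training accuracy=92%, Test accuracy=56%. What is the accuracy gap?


Gap = train_accuracy - test_accuracy
= 92 - 56
= 36%
This large gap strongly indicates overfitting.

36


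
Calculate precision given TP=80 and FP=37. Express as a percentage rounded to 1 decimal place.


Precision = TP / (TP + FP) * 100
= 80 / (80 + 37)
= 80 / 117
= 0.6838
= 68.4%

68.4


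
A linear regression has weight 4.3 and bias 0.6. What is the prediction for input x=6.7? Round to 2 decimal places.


y = 4.3 * 6.7 + (0.6)
= 28.81 + (0.6)
= 29.41

29.41


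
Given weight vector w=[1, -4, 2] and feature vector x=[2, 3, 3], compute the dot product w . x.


Element-wise products:
1 * 2 = 2
-4 * 3 = -12
2 * 3 = 6
Sum = 2 + -12 + 6
= -4

-4


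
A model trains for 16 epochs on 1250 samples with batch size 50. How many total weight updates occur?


Iterations per epoch = 1250 / 50 = 25
Total updates = iterations_per_epoch * epochs
= 25 * 16
= 400

400


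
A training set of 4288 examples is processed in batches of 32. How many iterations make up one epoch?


Iterations per epoch = dataset_size / batch_size
= 4288 / 32
= 134

134


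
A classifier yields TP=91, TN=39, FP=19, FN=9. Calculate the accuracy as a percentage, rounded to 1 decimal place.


Accuracy = (TP + TN) / (TP + TN + FP + FN) * 100
= (91 + 39) / (91 + 39 + 19 + 9)
= 130 / 158
= 0.8228
= 82.3%

82.3


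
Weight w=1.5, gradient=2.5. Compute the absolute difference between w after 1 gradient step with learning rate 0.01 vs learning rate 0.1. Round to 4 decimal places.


With lr=0.01: w_new = 1.5 - 0.01 * 2.5 = 1.475
With lr=0.1: w_new = 1.5 - 0.1 * 2.5 = 1.25
Absolute difference = |1.475 - 1.25|
= 0.2250

0.2250


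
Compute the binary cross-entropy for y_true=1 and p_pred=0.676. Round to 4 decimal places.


For y=1: Loss = -log(p)
= -log(0.676)
= -(-0.3916)
= 0.3916

0.3916


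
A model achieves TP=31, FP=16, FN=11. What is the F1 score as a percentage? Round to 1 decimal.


Precision = TP / (TP + FP) = 31 / 47 = 0.6596
Recall = TP / (TP + FN) = 31 / 42 = 0.7381
F1 = 2 * P * R / (P + R)
= 2 * 0.6596 * 0.7381 / (0.6596 + 0.7381)
= 0.9737 / 1.3977
= 0.6966
As percentage: 69.7%

69.7


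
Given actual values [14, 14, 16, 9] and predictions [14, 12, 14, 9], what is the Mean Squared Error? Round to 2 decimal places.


Differences: [0, 2, 2, 0]
Squared errors: [0, 4, 4, 0]
Sum of squared errors = 8
MSE = 8 / 4 = 2.00

2.00


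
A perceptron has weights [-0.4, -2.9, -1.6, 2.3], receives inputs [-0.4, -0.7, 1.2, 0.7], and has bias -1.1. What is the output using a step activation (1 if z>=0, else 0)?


z = w . x + b
= -0.4*-0.4 + -2.9*-0.7 + -1.6*1.2 + 2.3*0.7 + -1.1
= 0.16 + 2.03 + -1.92 + 1.61 + -1.1
= 1.88 + -1.1
= 0.78
Since z = 0.78 >= 0, output = 1

1


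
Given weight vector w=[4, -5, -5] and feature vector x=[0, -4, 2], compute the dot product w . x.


Element-wise products:
4 * 0 = 0
-5 * -4 = 20
-5 * 2 = -10
Sum = 0 + 20 + -10
= 10

10


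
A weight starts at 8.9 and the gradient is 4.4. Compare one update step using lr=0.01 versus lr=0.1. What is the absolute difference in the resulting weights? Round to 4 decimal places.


With lr=0.01: w_new = 8.9 - 0.01 * 4.4 = 8.856
With lr=0.1: w_new = 8.9 - 0.1 * 4.4 = 8.46
Absolute difference = |8.856 - 8.46|
= 0.3960

0.3960


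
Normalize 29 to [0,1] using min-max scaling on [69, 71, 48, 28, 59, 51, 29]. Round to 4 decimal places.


Min = 28, Max = 71
Range = 71 - 28 = 43
Scaled = (x - min) / (max - min)
= (29 - 28) / 43
= 1 / 43
= 0.0233

0.0233


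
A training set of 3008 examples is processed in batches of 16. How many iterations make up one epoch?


Iterations per epoch = dataset_size / batch_size
= 3008 / 16
= 188

188


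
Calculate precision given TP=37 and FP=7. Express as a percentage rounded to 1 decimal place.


Precision = TP / (TP + FP) * 100
= 37 / (37 + 7)
= 37 / 44
= 0.8409
= 84.1%

84.1


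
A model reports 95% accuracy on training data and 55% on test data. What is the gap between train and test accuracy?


Gap = train_accuracy - test_accuracy
= 95 - 55
= 40%
This large gap strongly indicates overfitting.

40


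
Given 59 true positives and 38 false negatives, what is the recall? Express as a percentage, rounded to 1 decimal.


Recall = TP / (TP + FN) * 100
= 59 / (59 + 38)
= 59 / 97
= 0.6082
= 60.8%

60.8


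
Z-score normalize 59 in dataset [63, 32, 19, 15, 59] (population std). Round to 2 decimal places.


Mean = (63 + 32 + 19 + 15 + 59) / 5 = 37.6
Variance = sum((x_i - mean)^2) / n = 398.24
Std = sqrt(398.24) = 19.956
Z = (x - mean) / std
= (59 - 37.6) / 19.956
= 21.4 / 19.956
= 1.07

1.07


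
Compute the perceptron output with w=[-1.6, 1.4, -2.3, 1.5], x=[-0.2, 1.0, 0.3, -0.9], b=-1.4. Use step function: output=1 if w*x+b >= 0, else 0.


z = w . x + b
= -1.6*-0.2 + 1.4*1.0 + -2.3*0.3 + 1.5*-0.9 + -1.4
= 0.32 + 1.4 + -0.69 + -1.35 + -1.4
= -0.32 + -1.4
= -1.72
Since z = -1.72 < 0, output = 0

0


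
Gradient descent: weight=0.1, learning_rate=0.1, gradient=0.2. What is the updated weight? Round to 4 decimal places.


w_new = w_old - lr * gradient
= 0.1 - 0.1 * 0.2
= 0.1 - (0.02)
= 0.0800

0.0800


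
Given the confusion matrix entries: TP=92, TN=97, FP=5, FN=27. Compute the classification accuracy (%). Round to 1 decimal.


Accuracy = (TP + TN) / (TP + TN + FP + FN) * 100
= (92 + 97) / (92 + 97 + 5 + 27)
= 189 / 221
= 0.8552
= 85.5%

85.5


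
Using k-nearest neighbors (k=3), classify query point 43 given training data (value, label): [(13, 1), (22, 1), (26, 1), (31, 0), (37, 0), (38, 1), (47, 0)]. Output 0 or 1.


Distances from query 43:
Point 47 (class 0): distance = 4
Point 38 (class 1): distance = 5
Point 37 (class 0): distance = 6
K=3 nearest neighbors: classes = [0, 1, 0]
Votes for class 1: 1 / 3
Majority vote => class 0

0


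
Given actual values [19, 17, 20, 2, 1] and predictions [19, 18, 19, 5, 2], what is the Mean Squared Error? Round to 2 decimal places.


Differences: [0, -1, 1, -3, -1]
Squared errors: [0, 1, 1, 9, 1]
Sum of squared errors = 12
MSE = 12 / 5 = 2.40

2.40


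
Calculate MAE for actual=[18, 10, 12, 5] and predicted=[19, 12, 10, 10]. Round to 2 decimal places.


Absolute errors: [1, 2, 2, 5]
Sum of absolute errors = 10
MAE = 10 / 4 = 2.50

2.50


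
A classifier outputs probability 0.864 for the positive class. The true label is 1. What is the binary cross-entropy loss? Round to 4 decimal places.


For y=1: Loss = -log(p)
= -log(0.864)
= -(-0.1462)
= 0.1462

0.1462


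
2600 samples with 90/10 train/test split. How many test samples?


Train samples = 2600 * 90% = 2340
Test samples = 2600 - 2340
= 260

260


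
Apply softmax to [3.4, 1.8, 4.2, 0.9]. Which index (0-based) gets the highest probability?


Softmax is a monotonic transformation, so it preserves the argmax.
We need to find the index of the maximum logit.
Index 0: 3.4
Index 1: 1.8
Index 2: 4.2
Index 3: 0.9
Maximum logit = 4.2 at index 2

2


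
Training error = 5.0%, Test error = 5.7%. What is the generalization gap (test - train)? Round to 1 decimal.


Generalization gap = test_error - train_error
= 5.7 - 5.0
= 0.7%
A small gap suggests good generalization.

0.7


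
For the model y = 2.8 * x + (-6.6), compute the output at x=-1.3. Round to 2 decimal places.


y = 2.8 * -1.3 + (-6.6)
= -3.64 + (-6.6)
= -10.24

-10.24


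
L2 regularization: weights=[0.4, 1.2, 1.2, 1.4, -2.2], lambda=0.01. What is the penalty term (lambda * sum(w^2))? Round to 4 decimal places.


Squaring each weight:
0.4^2 = 0.16
1.2^2 = 1.44
1.2^2 = 1.44
1.4^2 = 1.96
(-2.2)^2 = 4.84
Sum of squares = 9.84
Penalty = 0.01 * 9.84 = 0.0984

0.0984


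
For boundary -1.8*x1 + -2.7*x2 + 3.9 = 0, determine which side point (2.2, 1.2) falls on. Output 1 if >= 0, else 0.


Compute -1.8 * 2.2 + -2.7 * 1.2 + 3.9
= -3.96 + -3.24 + 3.9
= -3.3
Since -3.3 < 0, the point is on the negative side.

0


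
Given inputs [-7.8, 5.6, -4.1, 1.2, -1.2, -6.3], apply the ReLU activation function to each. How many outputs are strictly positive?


ReLU(x) = max(0, x) for each element:
ReLU(-7.8) = 0
ReLU(5.6) = 5.6
ReLU(-4.1) = 0
ReLU(1.2) = 1.2
ReLU(-1.2) = 0
ReLU(-6.3) = 0
Active neurons (>0): 2

2


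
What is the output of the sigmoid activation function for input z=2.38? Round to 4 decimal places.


sigmoid(z) = 1 / (1 + exp(-z))
exp(-(2.38)) = exp(-2.38) = 0.0926
1 + 0.0926 = 1.0926
1 / 1.0926 = 0.9153

0.9153


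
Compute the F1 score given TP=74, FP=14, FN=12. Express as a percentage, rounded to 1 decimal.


Precision = TP / (TP + FP) = 74 / 88 = 0.8409
Recall = TP / (TP + FN) = 74 / 86 = 0.8605
F1 = 2 * P * R / (P + R)
= 2 * 0.8409 * 0.8605 / (0.8409 + 0.8605)
= 1.4471 / 1.7014
= 0.8506
As percentage: 85.1%

85.1


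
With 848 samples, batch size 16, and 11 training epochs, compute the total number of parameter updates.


Iterations per epoch = 848 / 16 = 53
Total updates = iterations_per_epoch * epochs
= 53 * 11
= 583

583


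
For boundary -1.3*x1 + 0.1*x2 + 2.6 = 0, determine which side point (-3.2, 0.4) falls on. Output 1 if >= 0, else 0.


Compute -1.3 * -3.2 + 0.1 * 0.4 + 2.6
= 4.16 + 0.04 + 2.6
= 6.8
Since 6.8 >= 0, the point is on the positive side.

1


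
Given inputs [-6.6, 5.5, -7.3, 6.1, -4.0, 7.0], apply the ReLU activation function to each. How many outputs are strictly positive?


ReLU(x) = max(0, x) for each element:
ReLU(-6.6) = 0
ReLU(5.5) = 5.5
ReLU(-7.3) = 0
ReLU(6.1) = 6.1
ReLU(-4.0) = 0
ReLU(7.0) = 7.0
Active neurons (>0): 3

3


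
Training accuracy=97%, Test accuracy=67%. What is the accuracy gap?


Gap = train_accuracy - test_accuracy
= 97 - 67
= 30%
This large gap strongly indicates overfitting.

30


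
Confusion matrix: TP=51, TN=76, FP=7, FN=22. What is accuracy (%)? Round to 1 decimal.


Accuracy = (TP + TN) / (TP + TN + FP + FN) * 100
= (51 + 76) / (51 + 76 + 7 + 22)
= 127 / 156
= 0.8141
= 81.4%

81.4


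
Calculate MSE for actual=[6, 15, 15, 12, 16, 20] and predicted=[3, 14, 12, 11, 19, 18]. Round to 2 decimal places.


Differences: [3, 1, 3, 1, -3, 2]
Squared errors: [9, 1, 9, 1, 9, 4]
Sum of squared errors = 33
MSE = 33 / 6 = 5.50

5.50


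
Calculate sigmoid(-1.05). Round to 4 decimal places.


sigmoid(z) = 1 / (1 + exp(-z))
exp(-(-1.05)) = exp(1.05) = 2.8577
1 + 2.8577 = 3.8577
1 / 3.8577 = 0.2592

0.2592


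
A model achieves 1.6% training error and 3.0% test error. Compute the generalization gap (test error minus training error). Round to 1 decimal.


Generalization gap = test_error - train_error
= 3.0 - 1.6
= 1.4%
A small gap suggests good generalization.

1.4


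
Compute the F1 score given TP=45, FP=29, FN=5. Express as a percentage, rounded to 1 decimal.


Precision = TP / (TP + FP) = 45 / 74 = 0.6081
Recall = TP / (TP + FN) = 45 / 50 = 0.9
F1 = 2 * P * R / (P + R)
= 2 * 0.6081 * 0.9 / (0.6081 + 0.9)
= 1.0946 / 1.5081
= 0.7258
As percentage: 72.6%

72.6


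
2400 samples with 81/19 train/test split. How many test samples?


Train samples = 2400 * 81% = 1944
Test samples = 2400 - 1944
= 456

456


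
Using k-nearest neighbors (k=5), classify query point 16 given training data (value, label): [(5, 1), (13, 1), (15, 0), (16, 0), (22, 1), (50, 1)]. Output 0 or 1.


Distances from query 16:
Point 16 (class 0): distance = 0
Point 15 (class 0): distance = 1
Point 13 (class 1): distance = 3
Point 22 (class 1): distance = 6
Point 5 (class 1): distance = 11
K=5 nearest neighbors: classes = [0, 0, 1, 1, 1]
Votes for class 1: 3 / 5
Majority vote => class 1

1


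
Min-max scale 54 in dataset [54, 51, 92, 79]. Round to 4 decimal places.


Min = 51, Max = 92
Range = 92 - 51 = 41
Scaled = (x - min) / (max - min)
= (54 - 51) / 41
= 3 / 41
= 0.0732

0.0732


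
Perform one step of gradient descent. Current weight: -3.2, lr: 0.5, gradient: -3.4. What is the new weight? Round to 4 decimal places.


w_new = w_old - lr * gradient
= -3.2 - 0.5 * -3.4
= -3.2 - (-1.7)
= -1.5000

-1.5000


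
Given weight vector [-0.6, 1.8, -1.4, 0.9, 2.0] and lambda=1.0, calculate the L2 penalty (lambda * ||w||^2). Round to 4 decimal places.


Squaring each weight:
(-0.6)^2 = 0.36
1.8^2 = 3.24
(-1.4)^2 = 1.96
0.9^2 = 0.81
2.0^2 = 4.0
Sum of squares = 10.37
Penalty = 1.0 * 10.37 = 10.3700

10.3700


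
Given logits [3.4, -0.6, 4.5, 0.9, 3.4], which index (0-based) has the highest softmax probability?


Softmax is a monotonic transformation, so it preserves the argmax.
We need to find the index of the maximum logit.
Index 0: 3.4
Index 1: -0.6
Index 2: 4.5
Index 3: 0.9
Index 4: 3.4
Maximum logit = 4.5 at index 2

2


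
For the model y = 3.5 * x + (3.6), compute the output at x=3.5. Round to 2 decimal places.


y = 3.5 * 3.5 + (3.6)
= 12.25 + (3.6)
= 15.85

15.85


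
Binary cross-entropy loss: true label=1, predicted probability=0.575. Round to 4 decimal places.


For y=1: Loss = -log(p)
= -log(0.575)
= -(-0.5534)
= 0.5534

0.5534


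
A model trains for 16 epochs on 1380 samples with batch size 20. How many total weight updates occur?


Iterations per epoch = 1380 / 20 = 69
Total updates = iterations_per_epoch * epochs
= 69 * 16
= 1104

1104


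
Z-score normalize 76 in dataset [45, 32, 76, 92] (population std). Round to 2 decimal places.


Mean = (45 + 32 + 76 + 92) / 4 = 61.25
Variance = sum((x_i - mean)^2) / n = 570.6875
Std = sqrt(570.6875) = 23.8891
Z = (x - mean) / std
= (76 - 61.25) / 23.8891
= 14.75 / 23.8891
= 0.62

0.62


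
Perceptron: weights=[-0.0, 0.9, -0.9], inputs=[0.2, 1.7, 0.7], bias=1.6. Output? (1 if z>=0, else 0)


z = w . x + b
= -0.0*0.2 + 0.9*1.7 + -0.9*0.7 + 1.6
= -0.0 + 1.53 + -0.63 + 1.6
= 0.9 + 1.6
= 2.5
Since z = 2.5 >= 0, output = 1

1


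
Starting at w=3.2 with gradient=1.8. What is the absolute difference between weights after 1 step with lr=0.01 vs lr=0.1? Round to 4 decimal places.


With lr=0.01: w_new = 3.2 - 0.01 * 1.8 = 3.182
With lr=0.1: w_new = 3.2 - 0.1 * 1.8 = 3.02
Absolute difference = |3.182 - 3.02|
= 0.1620

0.1620


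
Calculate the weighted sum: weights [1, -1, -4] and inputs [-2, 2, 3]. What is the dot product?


Element-wise products:
1 * -2 = -2
-1 * 2 = -2
-4 * 3 = -12
Sum = -2 + -2 + -12
= -16

-16


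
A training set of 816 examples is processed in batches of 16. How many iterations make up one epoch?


Iterations per epoch = dataset_size / batch_size
= 816 / 16
= 51

51


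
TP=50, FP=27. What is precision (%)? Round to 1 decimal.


Precision = TP / (TP + FP) * 100
= 50 / (50 + 27)
= 50 / 77
= 0.6494
= 64.9%

64.9


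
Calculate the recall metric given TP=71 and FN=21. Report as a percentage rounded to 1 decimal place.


Recall = TP / (TP + FN) * 100
= 71 / (71 + 21)
= 71 / 92
= 0.7717
= 77.2%

77.2


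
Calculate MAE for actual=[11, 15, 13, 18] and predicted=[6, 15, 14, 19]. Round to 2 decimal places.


Absolute errors: [5, 0, 1, 1]
Sum of absolute errors = 7
MAE = 7 / 4 = 1.75

1.75


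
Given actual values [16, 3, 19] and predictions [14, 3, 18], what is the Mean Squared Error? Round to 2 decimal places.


Differences: [2, 0, 1]
Squared errors: [4, 0, 1]
Sum of squared errors = 5
MSE = 5 / 3 = 1.67

1.67


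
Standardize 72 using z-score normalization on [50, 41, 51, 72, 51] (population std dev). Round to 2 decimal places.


Mean = (50 + 41 + 51 + 72 + 51) / 5 = 53.0
Variance = sum((x_i - mean)^2) / n = 104.4
Std = sqrt(104.4) = 10.2176
Z = (x - mean) / std
= (72 - 53.0) / 10.2176
= 19.0 / 10.2176
= 1.86

1.86


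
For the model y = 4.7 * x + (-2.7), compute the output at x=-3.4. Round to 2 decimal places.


y = 4.7 * -3.4 + (-2.7)
= -15.98 + (-2.7)
= -18.68

-18.68


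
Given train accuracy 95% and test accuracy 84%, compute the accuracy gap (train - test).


Gap = train_accuracy - test_accuracy
= 95 - 84
= 11%
This gap suggests the model is overfitting.

11


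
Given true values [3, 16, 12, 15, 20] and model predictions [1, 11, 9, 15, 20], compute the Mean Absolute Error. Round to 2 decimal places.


Absolute errors: [2, 5, 3, 0, 0]
Sum of absolute errors = 10
MAE = 10 / 5 = 2.00

2.00


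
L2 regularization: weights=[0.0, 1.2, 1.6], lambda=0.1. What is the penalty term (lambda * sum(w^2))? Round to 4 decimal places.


Squaring each weight:
0.0^2 = 0.0
1.2^2 = 1.44
1.6^2 = 2.56
Sum of squares = 4.0
Penalty = 0.1 * 4.0 = 0.4000

0.4000


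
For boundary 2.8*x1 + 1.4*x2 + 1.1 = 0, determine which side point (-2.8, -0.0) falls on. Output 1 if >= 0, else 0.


Compute 2.8 * -2.8 + 1.4 * -0.0 + 1.1
= -7.84 + -0.0 + 1.1
= -6.74
Since -6.74 < 0, the point is on the negative side.

0


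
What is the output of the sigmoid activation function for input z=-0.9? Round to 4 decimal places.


sigmoid(z) = 1 / (1 + exp(-z))
exp(-(-0.9)) = exp(0.9) = 2.4596
1 + 2.4596 = 3.4596
1 / 3.4596 = 0.2891

0.2891


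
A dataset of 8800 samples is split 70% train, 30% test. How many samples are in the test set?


Train samples = 8800 * 70% = 6160
Test samples = 8800 - 6160
= 2640

2640


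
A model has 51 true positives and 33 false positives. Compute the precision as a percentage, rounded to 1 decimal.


Precision = TP / (TP + FP) * 100
= 51 / (51 + 33)
= 51 / 84
= 0.6071
= 60.7%

60.7


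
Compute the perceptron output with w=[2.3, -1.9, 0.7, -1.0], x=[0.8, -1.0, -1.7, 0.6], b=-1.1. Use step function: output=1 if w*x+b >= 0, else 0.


z = w . x + b
= 2.3*0.8 + -1.9*-1.0 + 0.7*-1.7 + -1.0*0.6 + -1.1
= 1.84 + 1.9 + -1.19 + -0.6 + -1.1
= 1.95 + -1.1
= 0.85
Since z = 0.85 >= 0, output = 1

1


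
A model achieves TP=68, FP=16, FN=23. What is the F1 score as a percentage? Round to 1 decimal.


Precision = TP / (TP + FP) = 68 / 84 = 0.8095
Recall = TP / (TP + FN) = 68 / 91 = 0.7473
F1 = 2 * P * R / (P + R)
= 2 * 0.8095 * 0.7473 / (0.8095 + 0.7473)
= 1.2098 / 1.5568
= 0.7771
As percentage: 77.7%

77.7


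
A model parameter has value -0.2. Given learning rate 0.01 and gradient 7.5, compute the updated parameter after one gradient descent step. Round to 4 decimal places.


w_new = w_old - lr * gradient
= -0.2 - 0.01 * 7.5
= -0.2 - (0.075)
= -0.2750

-0.2750


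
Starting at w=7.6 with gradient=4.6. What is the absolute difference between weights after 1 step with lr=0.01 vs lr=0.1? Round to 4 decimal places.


With lr=0.01: w_new = 7.6 - 0.01 * 4.6 = 7.554
With lr=0.1: w_new = 7.6 - 0.1 * 4.6 = 7.14
Absolute difference = |7.554 - 7.14|
= 0.4140

0.4140


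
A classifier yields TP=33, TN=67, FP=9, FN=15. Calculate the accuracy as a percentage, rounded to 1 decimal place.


Accuracy = (TP + TN) / (TP + TN + FP + FN) * 100
= (33 + 67) / (33 + 67 + 9 + 15)
= 100 / 124
= 0.8065
= 80.6%

80.6


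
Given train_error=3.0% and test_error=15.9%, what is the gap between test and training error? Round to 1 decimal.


Generalization gap = test_error - train_error
= 15.9 - 3.0
= 12.9%
A large gap suggests overfitting.

12.9


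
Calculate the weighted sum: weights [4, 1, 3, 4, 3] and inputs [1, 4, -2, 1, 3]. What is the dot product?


Element-wise products:
4 * 1 = 4
1 * 4 = 4
3 * -2 = -6
4 * 1 = 4
3 * 3 = 9
Sum = 4 + 4 + -6 + 4 + 9
= 15

15


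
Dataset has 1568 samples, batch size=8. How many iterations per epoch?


Iterations per epoch = dataset_size / batch_size
= 1568 / 8
= 196

196


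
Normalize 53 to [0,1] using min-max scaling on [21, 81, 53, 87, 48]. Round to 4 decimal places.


Min = 21, Max = 87
Range = 87 - 21 = 66
Scaled = (x - min) / (max - min)
= (53 - 21) / 66
= 32 / 66
= 0.4848

0.4848


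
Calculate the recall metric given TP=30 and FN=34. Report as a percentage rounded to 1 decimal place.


Recall = TP / (TP + FN) * 100
= 30 / (30 + 34)
= 30 / 64
= 0.4688
= 46.9%

46.9


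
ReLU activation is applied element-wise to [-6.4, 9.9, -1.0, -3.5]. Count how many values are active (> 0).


ReLU(x) = max(0, x) for each element:
ReLU(-6.4) = 0
ReLU(9.9) = 9.9
ReLU(-1.0) = 0
ReLU(-3.5) = 0
Active neurons (>0): 1

1


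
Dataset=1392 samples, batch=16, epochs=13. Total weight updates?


Iterations per epoch = 1392 / 16 = 87
Total updates = iterations_per_epoch * epochs
= 87 * 13
= 1131

1131


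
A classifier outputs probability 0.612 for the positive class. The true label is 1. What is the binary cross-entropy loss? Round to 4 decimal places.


For y=1: Loss = -log(p)
= -log(0.612)
= -(-0.491)
= 0.4910

0.4910


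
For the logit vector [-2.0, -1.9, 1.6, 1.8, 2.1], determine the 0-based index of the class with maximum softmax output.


Softmax is a monotonic transformation, so it preserves the argmax.
We need to find the index of the maximum logit.
Index 0: -2.0
Index 1: -1.9
Index 2: 1.6
Index 3: 1.8
Index 4: 2.1
Maximum logit = 2.1 at index 4

4


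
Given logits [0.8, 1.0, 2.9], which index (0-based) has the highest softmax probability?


Softmax is a monotonic transformation, so it preserves the argmax.
We need to find the index of the maximum logit.
Index 0: 0.8
Index 1: 1.0
Index 2: 2.9
Maximum logit = 2.9 at index 2

2


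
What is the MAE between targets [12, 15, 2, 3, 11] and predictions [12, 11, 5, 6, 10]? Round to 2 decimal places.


Absolute errors: [0, 4, 3, 3, 1]
Sum of absolute errors = 11
MAE = 11 / 5 = 2.20

2.20


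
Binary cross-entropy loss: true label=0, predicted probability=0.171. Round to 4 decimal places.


For y=0: Loss = -log(1-p)
= -log(1 - 0.171)
= -log(0.829)
= -(-0.1875)
= 0.1875

0.1875


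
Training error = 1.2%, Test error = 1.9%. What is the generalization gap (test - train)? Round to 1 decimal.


Generalization gap = test_error - train_error
= 1.9 - 1.2
= 0.7%
A small gap suggests good generalization.

0.7


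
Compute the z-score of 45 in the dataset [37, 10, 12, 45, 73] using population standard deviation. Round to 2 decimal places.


Mean = (37 + 10 + 12 + 45 + 73) / 5 = 35.4
Variance = sum((x_i - mean)^2) / n = 540.24
Std = sqrt(540.24) = 23.2431
Z = (x - mean) / std
= (45 - 35.4) / 23.2431
= 9.6 / 23.2431
= 0.41

0.41


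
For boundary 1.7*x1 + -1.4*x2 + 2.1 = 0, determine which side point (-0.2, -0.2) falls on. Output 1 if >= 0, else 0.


Compute 1.7 * -0.2 + -1.4 * -0.2 + 2.1
= -0.34 + 0.28 + 2.1
= 2.04
Since 2.04 >= 0, the point is on the positive side.

1


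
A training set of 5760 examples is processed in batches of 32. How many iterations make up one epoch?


Iterations per epoch = dataset_size / batch_size
= 5760 / 32
= 180

180


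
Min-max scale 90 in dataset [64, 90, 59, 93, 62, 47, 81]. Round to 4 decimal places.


Min = 47, Max = 93
Range = 93 - 47 = 46
Scaled = (x - min) / (max - min)
= (90 - 47) / 46
= 43 / 46
= 0.9348

0.9348


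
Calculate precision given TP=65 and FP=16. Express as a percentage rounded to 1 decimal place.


Precision = TP / (TP + FP) * 100
= 65 / (65 + 16)
= 65 / 81
= 0.8025
= 80.2%

80.2


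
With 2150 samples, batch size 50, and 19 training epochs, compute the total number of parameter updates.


Iterations per epoch = 2150 / 50 = 43
Total updates = iterations_per_epoch * epochs
= 43 * 19
= 817

817


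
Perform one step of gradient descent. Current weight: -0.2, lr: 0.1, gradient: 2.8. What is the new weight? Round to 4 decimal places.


w_new = w_old - lr * gradient
= -0.2 - 0.1 * 2.8
= -0.2 - (0.28)
= -0.4800

-0.4800


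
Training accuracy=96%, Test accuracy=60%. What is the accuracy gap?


Gap = train_accuracy - test_accuracy
= 96 - 60
= 36%
This large gap strongly indicates overfitting.

36


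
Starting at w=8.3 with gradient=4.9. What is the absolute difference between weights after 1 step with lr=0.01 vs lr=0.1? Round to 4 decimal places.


With lr=0.01: w_new = 8.3 - 0.01 * 4.9 = 8.251
With lr=0.1: w_new = 8.3 - 0.1 * 4.9 = 7.81
Absolute difference = |8.251 - 7.81|
= 0.4410

0.4410


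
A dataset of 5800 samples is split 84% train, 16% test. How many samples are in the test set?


Train samples = 5800 * 84% = 4872
Test samples = 5800 - 4872
= 928

928


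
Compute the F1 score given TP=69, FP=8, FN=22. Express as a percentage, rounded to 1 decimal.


Precision = TP / (TP + FP) = 69 / 77 = 0.8961
Recall = TP / (TP + FN) = 69 / 91 = 0.7582
F1 = 2 * P * R / (P + R)
= 2 * 0.8961 * 0.7582 / (0.8961 + 0.7582)
= 1.3589 / 1.6543
= 0.8214
As percentage: 82.1%

82.1


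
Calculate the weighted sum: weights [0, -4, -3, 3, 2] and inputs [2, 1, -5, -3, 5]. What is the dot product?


Element-wise products:
0 * 2 = 0
-4 * 1 = -4
-3 * -5 = 15
3 * -3 = -9
2 * 5 = 10
Sum = 0 + -4 + 15 + -9 + 10
= 12

12


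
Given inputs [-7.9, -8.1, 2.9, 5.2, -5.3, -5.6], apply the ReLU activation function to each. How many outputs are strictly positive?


ReLU(x) = max(0, x) for each element:
ReLU(-7.9) = 0
ReLU(-8.1) = 0
ReLU(2.9) = 2.9
ReLU(5.2) = 5.2
ReLU(-5.3) = 0
ReLU(-5.6) = 0
Active neurons (>0): 2

2


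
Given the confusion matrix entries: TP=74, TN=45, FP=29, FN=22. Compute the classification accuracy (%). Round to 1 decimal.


Accuracy = (TP + TN) / (TP + TN + FP + FN) * 100
= (74 + 45) / (74 + 45 + 29 + 22)
= 119 / 170
= 0.7
= 70.0%

70.0


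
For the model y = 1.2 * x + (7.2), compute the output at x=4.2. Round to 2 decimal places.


y = 1.2 * 4.2 + (7.2)
= 5.04 + (7.2)
= 12.24

12.24


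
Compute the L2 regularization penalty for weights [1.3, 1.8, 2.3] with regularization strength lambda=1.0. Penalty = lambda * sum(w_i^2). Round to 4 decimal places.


Squaring each weight:
1.3^2 = 1.69
1.8^2 = 3.24
2.3^2 = 5.29
Sum of squares = 10.22
Penalty = 1.0 * 10.22 = 10.2200

10.2200


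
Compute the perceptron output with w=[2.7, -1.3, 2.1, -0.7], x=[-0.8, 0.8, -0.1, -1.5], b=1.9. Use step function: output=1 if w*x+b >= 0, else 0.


z = w . x + b
= 2.7*-0.8 + -1.3*0.8 + 2.1*-0.1 + -0.7*-1.5 + 1.9
= -2.16 + -1.04 + -0.21 + 1.05 + 1.9
= -2.36 + 1.9
= -0.46
Since z = -0.46 < 0, output = 0

0


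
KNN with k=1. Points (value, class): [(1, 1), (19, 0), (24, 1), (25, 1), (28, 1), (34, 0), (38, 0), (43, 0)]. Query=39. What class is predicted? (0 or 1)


Distances from query 39:
Point 38 (class 0): distance = 1
K=1 nearest neighbors: classes = [0]
Votes for class 1: 0 / 1
Majority vote => class 0

0


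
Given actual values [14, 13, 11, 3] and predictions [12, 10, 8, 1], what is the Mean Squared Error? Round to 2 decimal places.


Differences: [2, 3, 3, 2]
Squared errors: [4, 9, 9, 4]
Sum of squared errors = 26
MSE = 26 / 4 = 6.50

6.50


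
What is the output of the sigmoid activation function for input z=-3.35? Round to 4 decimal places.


sigmoid(z) = 1 / (1 + exp(-z))
exp(-(-3.35)) = exp(3.35) = 28.5027
1 + 28.5027 = 29.5027
1 / 29.5027 = 0.0339

0.0339


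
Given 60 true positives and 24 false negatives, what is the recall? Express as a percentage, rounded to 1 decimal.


Recall = TP / (TP + FN) * 100
= 60 / (60 + 24)
= 60 / 84
= 0.7143
= 71.4%

71.4


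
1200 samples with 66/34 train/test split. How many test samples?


Train samples = 1200 * 66% = 792
Test samples = 1200 - 792
= 408

408


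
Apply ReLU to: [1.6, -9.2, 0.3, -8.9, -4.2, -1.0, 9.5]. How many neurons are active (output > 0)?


ReLU(x) = max(0, x) for each element:
ReLU(1.6) = 1.6
ReLU(-9.2) = 0
ReLU(0.3) = 0.3
ReLU(-8.9) = 0
ReLU(-4.2) = 0
ReLU(-1.0) = 0
ReLU(9.5) = 9.5
Active neurons (>0): 3

3


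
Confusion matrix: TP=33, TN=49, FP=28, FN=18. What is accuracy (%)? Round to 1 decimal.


Accuracy = (TP + TN) / (TP + TN + FP + FN) * 100
= (33 + 49) / (33 + 49 + 28 + 18)
= 82 / 128
= 0.6406
= 64.1%

64.1


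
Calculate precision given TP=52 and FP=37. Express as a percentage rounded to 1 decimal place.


Precision = TP / (TP + FP) * 100
= 52 / (52 + 37)
= 52 / 89
= 0.5843
= 58.4%

58.4


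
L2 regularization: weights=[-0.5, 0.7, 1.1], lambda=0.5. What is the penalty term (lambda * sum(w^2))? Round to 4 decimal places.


Squaring each weight:
(-0.5)^2 = 0.25
0.7^2 = 0.49
1.1^2 = 1.21
Sum of squares = 1.95
Penalty = 0.5 * 1.95 = 0.9750

0.9750


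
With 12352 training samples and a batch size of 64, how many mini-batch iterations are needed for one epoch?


Iterations per epoch = dataset_size / batch_size
= 12352 / 64
= 193

193


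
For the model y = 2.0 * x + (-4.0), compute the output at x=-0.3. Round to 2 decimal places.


y = 2.0 * -0.3 + (-4.0)
= -0.6 + (-4.0)
= -4.60

-4.60


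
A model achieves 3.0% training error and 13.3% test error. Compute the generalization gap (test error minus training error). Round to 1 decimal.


Generalization gap = test_error - train_error
= 13.3 - 3.0
= 10.3%
A large gap suggests overfitting.

10.3


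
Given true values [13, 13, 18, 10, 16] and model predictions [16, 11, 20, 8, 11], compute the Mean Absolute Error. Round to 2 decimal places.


Absolute errors: [3, 2, 2, 2, 5]
Sum of absolute errors = 14
MAE = 14 / 5 = 2.80

2.80


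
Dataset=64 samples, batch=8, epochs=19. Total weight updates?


Iterations per epoch = 64 / 8 = 8
Total updates = iterations_per_epoch * epochs
= 8 * 19
= 152

152


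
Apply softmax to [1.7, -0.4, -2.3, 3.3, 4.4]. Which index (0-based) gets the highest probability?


Softmax is a monotonic transformation, so it preserves the argmax.
We need to find the index of the maximum logit.
Index 0: 1.7
Index 1: -0.4
Index 2: -2.3
Index 3: 3.3
Index 4: 4.4
Maximum logit = 4.4 at index 4

4


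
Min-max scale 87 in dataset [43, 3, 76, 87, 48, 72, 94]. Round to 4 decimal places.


Min = 3, Max = 94
Range = 94 - 3 = 91
Scaled = (x - min) / (max - min)
= (87 - 3) / 91
= 84 / 91
= 0.9231

0.9231


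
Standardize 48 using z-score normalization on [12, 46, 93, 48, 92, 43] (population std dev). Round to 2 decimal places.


Mean = (12 + 46 + 93 + 48 + 92 + 43) / 6 = 55.6667
Variance = sum((x_i - mean)^2) / n = 822.2222
Std = sqrt(822.2222) = 28.6744
Z = (x - mean) / std
= (48 - 55.6667) / 28.6744
= -7.6667 / 28.6744
= -0.27

-0.27


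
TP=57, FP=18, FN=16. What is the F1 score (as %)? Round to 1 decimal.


Precision = TP / (TP + FP) = 57 / 75 = 0.76
Recall = TP / (TP + FN) = 57 / 73 = 0.7808
F1 = 2 * P * R / (P + R)
= 2 * 0.76 * 0.7808 / (0.76 + 0.7808)
= 1.1868 / 1.5408
= 0.7703
As percentage: 77.0%

77.0


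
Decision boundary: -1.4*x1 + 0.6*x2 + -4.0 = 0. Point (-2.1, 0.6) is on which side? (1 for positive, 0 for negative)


Compute -1.4 * -2.1 + 0.6 * 0.6 + -4.0
= 2.94 + 0.36 + -4.0
= -0.7
Since -0.7 < 0, the point is on the negative side.

0


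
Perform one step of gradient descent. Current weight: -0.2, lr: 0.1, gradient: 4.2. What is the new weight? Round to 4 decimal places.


w_new = w_old - lr * gradient
= -0.2 - 0.1 * 4.2
= -0.2 - (0.42)
= -0.6200

-0.6200


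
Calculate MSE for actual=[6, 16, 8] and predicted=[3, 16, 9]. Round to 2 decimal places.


Differences: [3, 0, -1]
Squared errors: [9, 0, 1]
Sum of squared errors = 10
MSE = 10 / 3 = 3.33

3.33


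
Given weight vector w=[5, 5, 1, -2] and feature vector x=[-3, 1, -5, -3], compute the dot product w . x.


Element-wise products:
5 * -3 = -15
5 * 1 = 5
1 * -5 = -5
-2 * -3 = 6
Sum = -15 + 5 + -5 + 6
= -9

-9


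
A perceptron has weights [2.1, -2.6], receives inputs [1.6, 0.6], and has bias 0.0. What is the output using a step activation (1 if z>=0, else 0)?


z = w . x + b
= 2.1*1.6 + -2.6*0.6 + 0.0
= 3.36 + -1.56 + 0.0
= 1.8 + 0.0
= 1.8
Since z = 1.8 >= 0, output = 1

1


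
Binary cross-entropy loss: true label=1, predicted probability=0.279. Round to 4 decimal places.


For y=1: Loss = -log(p)
= -log(0.279)
= -(-1.2765)
= 1.2765

1.2765


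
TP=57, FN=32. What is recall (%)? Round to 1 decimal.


Recall = TP / (TP + FN) * 100
= 57 / (57 + 32)
= 57 / 89
= 0.6404
= 64.0%

64.0


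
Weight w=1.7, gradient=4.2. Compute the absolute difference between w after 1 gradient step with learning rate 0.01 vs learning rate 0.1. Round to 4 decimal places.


With lr=0.01: w_new = 1.7 - 0.01 * 4.2 = 1.658
With lr=0.1: w_new = 1.7 - 0.1 * 4.2 = 1.28
Absolute difference = |1.658 - 1.28|
= 0.3780

0.3780


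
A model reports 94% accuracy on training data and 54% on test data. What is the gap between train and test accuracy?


Gap = train_accuracy - test_accuracy
= 94 - 54
= 40%
This large gap strongly indicates overfitting.

40


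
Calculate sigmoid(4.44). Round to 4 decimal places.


sigmoid(z) = 1 / (1 + exp(-z))
exp(-(4.44)) = exp(-4.44) = 0.0118
1 + 0.0118 = 1.0118
1 / 1.0118 = 0.9883

0.9883


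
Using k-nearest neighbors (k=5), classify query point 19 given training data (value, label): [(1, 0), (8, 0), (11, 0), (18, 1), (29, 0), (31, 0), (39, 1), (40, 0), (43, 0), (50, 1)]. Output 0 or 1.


Distances from query 19:
Point 18 (class 1): distance = 1
Point 11 (class 0): distance = 8
Point 29 (class 0): distance = 10
Point 8 (class 0): distance = 11
Point 31 (class 0): distance = 12
K=5 nearest neighbors: classes = [1, 0, 0, 0, 0]
Votes for class 1: 1 / 5
Majority vote => class 0

0


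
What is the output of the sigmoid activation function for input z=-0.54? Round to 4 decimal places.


sigmoid(z) = 1 / (1 + exp(-z))
exp(-(-0.54)) = exp(0.54) = 1.716
1 + 1.716 = 2.716
1 / 2.716 = 0.3682

0.3682


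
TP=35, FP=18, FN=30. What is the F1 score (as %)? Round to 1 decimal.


Precision = TP / (TP + FP) = 35 / 53 = 0.6604
Recall = TP / (TP + FN) = 35 / 65 = 0.5385
F1 = 2 * P * R / (P + R)
= 2 * 0.6604 * 0.5385 / (0.6604 + 0.5385)
= 0.7112 / 1.1988
= 0.5932
As percentage: 59.3%

59.3


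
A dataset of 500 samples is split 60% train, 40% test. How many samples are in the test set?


Train samples = 500 * 60% = 300
Test samples = 500 - 300
= 200

200


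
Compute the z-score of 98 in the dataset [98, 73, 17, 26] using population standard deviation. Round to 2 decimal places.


Mean = (98 + 73 + 17 + 26) / 4 = 53.5
Variance = sum((x_i - mean)^2) / n = 1112.25
Std = sqrt(1112.25) = 33.3504
Z = (x - mean) / std
= (98 - 53.5) / 33.3504
= 44.5 / 33.3504
= 1.33

1.33


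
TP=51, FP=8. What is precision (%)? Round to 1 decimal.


Precision = TP / (TP + FP) * 100
= 51 / (51 + 8)
= 51 / 59
= 0.8644
= 86.4%

86.4


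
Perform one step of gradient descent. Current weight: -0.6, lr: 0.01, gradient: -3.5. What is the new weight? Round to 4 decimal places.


w_new = w_old - lr * gradient
= -0.6 - 0.01 * -3.5
= -0.6 - (-0.035)
= -0.5650

-0.5650


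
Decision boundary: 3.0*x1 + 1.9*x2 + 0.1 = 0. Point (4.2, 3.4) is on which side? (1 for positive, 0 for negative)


Compute 3.0 * 4.2 + 1.9 * 3.4 + 0.1
= 12.6 + 6.46 + 0.1
= 19.16
Since 19.16 >= 0, the point is on the positive side.

1


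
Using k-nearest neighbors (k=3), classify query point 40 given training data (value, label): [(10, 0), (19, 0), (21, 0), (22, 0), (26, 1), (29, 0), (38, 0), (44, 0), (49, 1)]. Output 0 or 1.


Distances from query 40:
Point 38 (class 0): distance = 2
Point 44 (class 0): distance = 4
Point 49 (class 1): distance = 9
K=3 nearest neighbors: classes = [0, 0, 1]
Votes for class 1: 1 / 3
Majority vote => class 0

0


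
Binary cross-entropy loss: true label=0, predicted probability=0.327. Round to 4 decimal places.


For y=0: Loss = -log(1-p)
= -log(1 - 0.327)
= -log(0.673)
= -(-0.396)
= 0.3960

0.3960


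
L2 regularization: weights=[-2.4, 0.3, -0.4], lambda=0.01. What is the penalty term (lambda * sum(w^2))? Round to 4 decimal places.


Squaring each weight:
(-2.4)^2 = 5.76
0.3^2 = 0.09
(-0.4)^2 = 0.16
Sum of squares = 6.01
Penalty = 0.01 * 6.01 = 0.0601

0.0601


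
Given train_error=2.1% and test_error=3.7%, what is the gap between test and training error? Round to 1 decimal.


Generalization gap = test_error - train_error
= 3.7 - 2.1
= 1.6%
A small gap suggests good generalization.

1.6


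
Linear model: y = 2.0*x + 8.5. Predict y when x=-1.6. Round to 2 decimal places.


y = 2.0 * -1.6 + (8.5)
= -3.2 + (8.5)
= 5.30

5.30


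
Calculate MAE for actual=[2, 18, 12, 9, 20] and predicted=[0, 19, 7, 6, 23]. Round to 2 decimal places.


Absolute errors: [2, 1, 5, 3, 3]
Sum of absolute errors = 14
MAE = 14 / 5 = 2.80

2.80


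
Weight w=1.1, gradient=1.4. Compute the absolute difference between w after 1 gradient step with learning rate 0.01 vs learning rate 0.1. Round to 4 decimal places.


With lr=0.01: w_new = 1.1 - 0.01 * 1.4 = 1.086
With lr=0.1: w_new = 1.1 - 0.1 * 1.4 = 0.96
Absolute difference = |1.086 - 0.96|
= 0.1260

0.1260


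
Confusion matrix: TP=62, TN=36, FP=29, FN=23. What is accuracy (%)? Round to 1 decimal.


Accuracy = (TP + TN) / (TP + TN + FP + FN) * 100
= (62 + 36) / (62 + 36 + 29 + 23)
= 98 / 150
= 0.6533
= 65.3%

65.3


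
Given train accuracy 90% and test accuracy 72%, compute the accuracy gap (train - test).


Gap = train_accuracy - test_accuracy
= 90 - 72
= 18%
This gap suggests the model is overfitting.

18


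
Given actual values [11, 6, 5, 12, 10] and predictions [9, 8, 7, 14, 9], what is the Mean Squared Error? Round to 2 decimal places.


Differences: [2, -2, -2, -2, 1]
Squared errors: [4, 4, 4, 4, 1]
Sum of squared errors = 17
MSE = 17 / 5 = 3.40

3.40


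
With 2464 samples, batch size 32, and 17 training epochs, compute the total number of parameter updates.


Iterations per epoch = 2464 / 32 = 77
Total updates = iterations_per_epoch * epochs
= 77 * 17
= 1309

1309


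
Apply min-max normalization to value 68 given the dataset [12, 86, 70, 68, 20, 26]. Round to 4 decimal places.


Min = 12, Max = 86
Range = 86 - 12 = 74
Scaled = (x - min) / (max - min)
= (68 - 12) / 74
= 56 / 74
= 0.7568

0.7568


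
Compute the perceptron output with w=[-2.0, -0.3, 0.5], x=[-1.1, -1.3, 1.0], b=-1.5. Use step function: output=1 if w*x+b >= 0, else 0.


z = w . x + b
= -2.0*-1.1 + -0.3*-1.3 + 0.5*1.0 + -1.5
= 2.2 + 0.39 + 0.5 + -1.5
= 3.09 + -1.5
= 1.59
Since z = 1.59 >= 0, output = 1

1


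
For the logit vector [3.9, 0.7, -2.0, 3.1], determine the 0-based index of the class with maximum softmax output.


Softmax is a monotonic transformation, so it preserves the argmax.
We need to find the index of the maximum logit.
Index 0: 3.9
Index 1: 0.7
Index 2: -2.0
Index 3: 3.1
Maximum logit = 3.9 at index 0

0
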